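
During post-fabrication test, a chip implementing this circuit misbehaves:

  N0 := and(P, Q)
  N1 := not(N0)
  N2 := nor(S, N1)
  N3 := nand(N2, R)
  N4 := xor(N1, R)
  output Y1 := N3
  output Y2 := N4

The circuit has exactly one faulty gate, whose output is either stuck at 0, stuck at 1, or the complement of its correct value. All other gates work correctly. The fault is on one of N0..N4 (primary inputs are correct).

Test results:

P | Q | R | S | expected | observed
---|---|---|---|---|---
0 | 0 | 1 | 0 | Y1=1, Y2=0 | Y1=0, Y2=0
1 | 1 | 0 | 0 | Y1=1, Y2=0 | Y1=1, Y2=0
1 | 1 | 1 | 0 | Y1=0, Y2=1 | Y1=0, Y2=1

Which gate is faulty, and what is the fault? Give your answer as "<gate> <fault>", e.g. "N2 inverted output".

N2 stuck-at-1

Fault-free values for test 1 (P=0, Q=0, R=1, S=0): N0=0, N1=1, N2=0, N3=1, N4=0, giving Y1=1, Y2=0. Observed Y1=0, Y2=0.
Test 1: faults giving observed Y1=0, Y2=0 are {N2 stuck-at-1, N2 inverted output, N3 stuck-at-0, N3 inverted output}.
Test 2 (P=1, Q=1, R=0, S=0): fault-free N0=1, N1=0, N2=1, N3=1, N4=0 → Y1=1, Y2=0; observed Y1=1, Y2=0. Eliminates N3 stuck-at-0, N3 inverted output.
Test 3 (P=1, Q=1, R=1, S=0): fault-free N0=1, N1=0, N2=1, N3=0, N4=1 → Y1=0, Y2=1; observed Y1=0, Y2=1. Eliminates N2 inverted output.
Only N2 stuck-at-1 is consistent with every test.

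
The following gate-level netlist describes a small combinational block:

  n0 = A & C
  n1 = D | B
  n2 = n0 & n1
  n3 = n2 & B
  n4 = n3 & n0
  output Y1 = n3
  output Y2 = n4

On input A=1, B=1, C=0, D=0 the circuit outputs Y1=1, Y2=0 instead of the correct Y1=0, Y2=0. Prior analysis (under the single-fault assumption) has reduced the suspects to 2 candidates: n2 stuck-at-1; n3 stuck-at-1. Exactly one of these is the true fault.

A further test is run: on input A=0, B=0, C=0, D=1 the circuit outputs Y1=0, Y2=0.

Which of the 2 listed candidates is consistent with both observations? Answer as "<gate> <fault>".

Evaluate each candidate on input A=0, B=0, C=0, D=1:
  n2 stuck-at-1: n0=0, n1=1, n2=1 [stuck-at-1], n3=0, n4=0 → Y1=0, Y2=0 — matches
  n3 stuck-at-1: n0=0, n1=1, n2=0, n3=1 [stuck-at-1], n4=0 → Y1=1, Y2=0 — eliminated
Only n2 stuck-at-1 reproduces the observed Y1=0, Y2=0.

n2 stuck-at-1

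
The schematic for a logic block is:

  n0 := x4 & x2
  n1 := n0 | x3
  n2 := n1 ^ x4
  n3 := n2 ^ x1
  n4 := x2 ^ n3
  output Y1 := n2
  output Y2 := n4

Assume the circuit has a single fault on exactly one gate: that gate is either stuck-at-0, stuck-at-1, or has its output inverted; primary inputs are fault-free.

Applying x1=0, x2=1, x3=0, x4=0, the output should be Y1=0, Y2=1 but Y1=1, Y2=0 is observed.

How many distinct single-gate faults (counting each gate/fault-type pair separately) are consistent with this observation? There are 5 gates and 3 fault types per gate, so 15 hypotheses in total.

Fault-free: n0=0, n1=0, n2=0, n3=0, n4=1 → Y1=0, Y2=1. Observed Y1=1, Y2=0.
  n0: stuck-at-1, inverted output ✓; others ✗
  n1: stuck-at-1, inverted output ✓; others ✗
  n2: stuck-at-1, inverted output ✓; others ✗
  n3: none of the 3 fault types match ✗
  n4: none of the 3 fault types match ✗
Consistent faults: {n0 stuck-at-1, n0 inverted output, n1 stuck-at-1, n1 inverted output, n2 stuck-at-1, n2 inverted output} — 6 in all.

6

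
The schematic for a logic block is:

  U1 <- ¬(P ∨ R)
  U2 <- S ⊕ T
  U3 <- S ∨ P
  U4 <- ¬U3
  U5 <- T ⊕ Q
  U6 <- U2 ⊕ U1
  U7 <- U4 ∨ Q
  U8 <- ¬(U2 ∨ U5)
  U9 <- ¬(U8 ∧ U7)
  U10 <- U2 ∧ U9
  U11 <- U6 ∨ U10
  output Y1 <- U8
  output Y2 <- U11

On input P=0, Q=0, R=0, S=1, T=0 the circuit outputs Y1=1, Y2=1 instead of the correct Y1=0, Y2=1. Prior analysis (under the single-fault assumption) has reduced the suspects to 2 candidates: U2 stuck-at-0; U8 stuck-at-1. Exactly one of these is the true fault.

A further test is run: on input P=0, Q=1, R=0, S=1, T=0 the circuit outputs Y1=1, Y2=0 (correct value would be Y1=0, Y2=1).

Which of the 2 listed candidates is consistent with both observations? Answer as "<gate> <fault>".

U8 stuck-at-1

Evaluate each candidate on input P=0, Q=1, R=0, S=1, T=0:
  U2 stuck-at-0: U1=1, U2=0 [stuck-at-0], U3=1, U4=0, U5=1, U6=1, U7=1, U8=0, U9=1, U10=0, U11=1 → Y1=0, Y2=1 — eliminated
  U8 stuck-at-1: U1=1, U2=1, U3=1, U4=0, U5=1, U6=0, U7=1, U8=1 [stuck-at-1], U9=0, U10=0, U11=0 → Y1=1, Y2=0 — matches
Only U8 stuck-at-1 reproduces the observed Y1=1, Y2=0.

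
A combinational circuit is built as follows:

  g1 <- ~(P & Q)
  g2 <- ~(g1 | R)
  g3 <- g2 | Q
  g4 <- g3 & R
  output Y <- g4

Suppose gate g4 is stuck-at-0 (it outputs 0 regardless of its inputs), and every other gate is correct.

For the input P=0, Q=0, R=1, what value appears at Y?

0

Propagate with g4 forced: g1=1, g2=0, g3=0, g4=0 [stuck-at-0].
So Y = 0. (Same as the fault-free value — the fault is masked on this input.)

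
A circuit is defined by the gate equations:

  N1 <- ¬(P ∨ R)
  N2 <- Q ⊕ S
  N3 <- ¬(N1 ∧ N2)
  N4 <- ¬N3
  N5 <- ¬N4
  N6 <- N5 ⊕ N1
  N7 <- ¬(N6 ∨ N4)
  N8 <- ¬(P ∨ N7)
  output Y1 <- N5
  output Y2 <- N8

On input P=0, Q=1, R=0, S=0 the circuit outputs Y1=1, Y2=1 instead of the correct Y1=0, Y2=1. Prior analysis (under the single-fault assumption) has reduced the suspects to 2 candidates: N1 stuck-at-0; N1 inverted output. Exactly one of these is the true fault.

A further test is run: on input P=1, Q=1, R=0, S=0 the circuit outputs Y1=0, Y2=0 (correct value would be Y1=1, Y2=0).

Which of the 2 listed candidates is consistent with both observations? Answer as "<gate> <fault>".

Evaluate each candidate on input P=1, Q=1, R=0, S=0:
  N1 stuck-at-0: N1=0 [stuck-at-0], N2=1, N3=1, N4=0, N5=1, N6=1, N7=0, N8=0 → Y1=1, Y2=0 — eliminated
  N1 inverted output: N1=1 [inverted output], N2=1, N3=0, N4=1, N5=0, N6=1, N7=0, N8=0 → Y1=0, Y2=0 — matches
Only N1 inverted output reproduces the observed Y1=0, Y2=0.

N1 inverted output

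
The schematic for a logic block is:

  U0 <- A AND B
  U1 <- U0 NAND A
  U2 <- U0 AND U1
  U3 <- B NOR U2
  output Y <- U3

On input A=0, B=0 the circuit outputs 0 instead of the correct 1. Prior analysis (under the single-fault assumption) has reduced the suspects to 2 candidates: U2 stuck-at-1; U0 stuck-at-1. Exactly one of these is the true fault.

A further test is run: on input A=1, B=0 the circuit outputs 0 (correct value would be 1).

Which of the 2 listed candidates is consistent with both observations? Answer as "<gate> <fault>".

Evaluate each candidate on input A=1, B=0:
  U2 stuck-at-1: U0=0, U1=1, U2=1 [stuck-at-1], U3=0 → 0 — matches
  U0 stuck-at-1: U0=1 [stuck-at-1], U1=0, U2=0, U3=1 → 1 — eliminated
Only U2 stuck-at-1 reproduces the observed 0.

U2 stuck-at-1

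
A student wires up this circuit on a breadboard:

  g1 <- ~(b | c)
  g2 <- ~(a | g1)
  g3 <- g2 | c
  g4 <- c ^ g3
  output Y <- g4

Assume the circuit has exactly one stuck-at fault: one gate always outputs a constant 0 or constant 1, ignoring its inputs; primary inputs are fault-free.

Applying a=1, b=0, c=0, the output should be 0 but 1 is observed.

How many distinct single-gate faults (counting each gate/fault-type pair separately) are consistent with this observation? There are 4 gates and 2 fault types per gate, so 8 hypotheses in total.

3

Fault-free: g1=1, g2=0, g3=0, g4=0 → 0. Observed 1.
  g1 stuck-at-0: output 0 ✗
  g1 stuck-at-1: output 0 ✗
  g2 stuck-at-0: output 0 ✗
  g2 stuck-at-1: output 1 ✓
  g3 stuck-at-0: output 0 ✗
  g3 stuck-at-1: output 1 ✓
  g4 stuck-at-0: output 0 ✗
  g4 stuck-at-1: output 1 ✓
Consistent faults: {g2 stuck-at-1, g3 stuck-at-1, g4 stuck-at-1} — 3 in all.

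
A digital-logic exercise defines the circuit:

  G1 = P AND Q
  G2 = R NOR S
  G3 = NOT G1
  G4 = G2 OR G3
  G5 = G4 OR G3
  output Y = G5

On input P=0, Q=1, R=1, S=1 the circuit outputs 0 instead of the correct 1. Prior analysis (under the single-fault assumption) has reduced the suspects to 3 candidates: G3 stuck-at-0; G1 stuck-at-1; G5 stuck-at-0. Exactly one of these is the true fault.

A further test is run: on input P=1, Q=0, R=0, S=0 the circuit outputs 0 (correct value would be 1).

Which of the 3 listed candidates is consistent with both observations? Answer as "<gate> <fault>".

Evaluate each candidate on input P=1, Q=0, R=0, S=0:
  G3 stuck-at-0: G1=0, G2=1, G3=0 [stuck-at-0], G4=1, G5=1 → 1 — eliminated
  G1 stuck-at-1: G1=1 [stuck-at-1], G2=1, G3=0, G4=1, G5=1 → 1 — eliminated
  G5 stuck-at-0: G1=0, G2=1, G3=1, G4=1, G5=0 [stuck-at-0] → 0 — matches
Only G5 stuck-at-0 reproduces the observed 0.

G5 stuck-at-0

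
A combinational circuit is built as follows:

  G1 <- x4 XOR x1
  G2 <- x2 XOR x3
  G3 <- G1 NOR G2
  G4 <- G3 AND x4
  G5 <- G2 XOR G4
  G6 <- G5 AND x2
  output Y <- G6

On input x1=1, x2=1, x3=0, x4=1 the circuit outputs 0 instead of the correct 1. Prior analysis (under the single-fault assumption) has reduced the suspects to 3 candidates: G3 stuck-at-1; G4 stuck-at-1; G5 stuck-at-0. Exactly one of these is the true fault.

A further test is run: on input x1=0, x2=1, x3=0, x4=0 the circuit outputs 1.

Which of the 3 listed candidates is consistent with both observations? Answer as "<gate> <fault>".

G3 stuck-at-1

Evaluate each candidate on input x1=0, x2=1, x3=0, x4=0:
  G3 stuck-at-1: G1=0, G2=1, G3=1 [stuck-at-1], G4=0, G5=1, G6=1 → 1 — matches
  G4 stuck-at-1: G1=0, G2=1, G3=0, G4=1 [stuck-at-1], G5=0, G6=0 → 0 — eliminated
  G5 stuck-at-0: G1=0, G2=1, G3=0, G4=0, G5=0 [stuck-at-0], G6=0 → 0 — eliminated
Only G3 stuck-at-1 reproduces the observed 1.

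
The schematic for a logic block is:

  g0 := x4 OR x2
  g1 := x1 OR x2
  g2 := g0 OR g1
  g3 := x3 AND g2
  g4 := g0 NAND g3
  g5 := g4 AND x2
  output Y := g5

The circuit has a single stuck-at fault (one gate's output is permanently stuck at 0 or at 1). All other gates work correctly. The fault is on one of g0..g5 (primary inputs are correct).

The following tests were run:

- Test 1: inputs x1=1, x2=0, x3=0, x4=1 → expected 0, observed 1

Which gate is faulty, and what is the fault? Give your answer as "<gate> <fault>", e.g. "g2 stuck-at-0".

Fault-free values for test 1 (x1=1, x2=0, x3=0, x4=1): g0=1, g1=1, g2=1, g3=0, g4=1, g5=0, giving Y=0. Observed 1.
Test 1: faults giving observed 1 are {g5 stuck-at-1}.
Only g5 stuck-at-1 is consistent with every test.

g5 stuck-at-1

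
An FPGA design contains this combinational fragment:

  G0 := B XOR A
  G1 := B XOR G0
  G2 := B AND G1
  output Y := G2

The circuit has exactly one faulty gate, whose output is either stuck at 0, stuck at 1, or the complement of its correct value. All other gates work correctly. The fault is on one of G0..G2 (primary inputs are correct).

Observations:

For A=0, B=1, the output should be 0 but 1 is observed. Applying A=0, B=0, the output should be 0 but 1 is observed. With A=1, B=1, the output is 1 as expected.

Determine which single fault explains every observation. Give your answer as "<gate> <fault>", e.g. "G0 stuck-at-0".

G2 stuck-at-1

Fault-free values for test 1 (A=0, B=1): G0=1, G1=0, G2=0, giving Y=0. Observed 1.
Test 1: faults giving observed 1 are {G0 stuck-at-0, G0 inverted output, G1 stuck-at-1, G1 inverted output, G2 stuck-at-1, G2 inverted output}.
Test 2 (A=0, B=0): fault-free G0=0, G1=0, G2=0 → 0; observed 1. Eliminates G0 stuck-at-0, G0 inverted output, G1 stuck-at-1, G1 inverted output.
Test 3 (A=1, B=1): fault-free G0=0, G1=1, G2=1 → 1; observed 1. Eliminates G2 inverted output.
Only G2 stuck-at-1 is consistent with every test.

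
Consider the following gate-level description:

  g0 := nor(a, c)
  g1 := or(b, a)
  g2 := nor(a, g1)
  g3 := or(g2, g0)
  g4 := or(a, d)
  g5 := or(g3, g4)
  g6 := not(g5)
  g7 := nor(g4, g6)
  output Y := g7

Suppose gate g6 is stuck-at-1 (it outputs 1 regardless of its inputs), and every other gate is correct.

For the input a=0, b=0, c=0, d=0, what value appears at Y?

Propagate with g6 forced: g0=1, g1=0, g2=1, g3=1, g4=0, g5=1, g6=1 [stuck-at-1], g7=0.
So Y = 0. (Without the fault it would be 1.)

0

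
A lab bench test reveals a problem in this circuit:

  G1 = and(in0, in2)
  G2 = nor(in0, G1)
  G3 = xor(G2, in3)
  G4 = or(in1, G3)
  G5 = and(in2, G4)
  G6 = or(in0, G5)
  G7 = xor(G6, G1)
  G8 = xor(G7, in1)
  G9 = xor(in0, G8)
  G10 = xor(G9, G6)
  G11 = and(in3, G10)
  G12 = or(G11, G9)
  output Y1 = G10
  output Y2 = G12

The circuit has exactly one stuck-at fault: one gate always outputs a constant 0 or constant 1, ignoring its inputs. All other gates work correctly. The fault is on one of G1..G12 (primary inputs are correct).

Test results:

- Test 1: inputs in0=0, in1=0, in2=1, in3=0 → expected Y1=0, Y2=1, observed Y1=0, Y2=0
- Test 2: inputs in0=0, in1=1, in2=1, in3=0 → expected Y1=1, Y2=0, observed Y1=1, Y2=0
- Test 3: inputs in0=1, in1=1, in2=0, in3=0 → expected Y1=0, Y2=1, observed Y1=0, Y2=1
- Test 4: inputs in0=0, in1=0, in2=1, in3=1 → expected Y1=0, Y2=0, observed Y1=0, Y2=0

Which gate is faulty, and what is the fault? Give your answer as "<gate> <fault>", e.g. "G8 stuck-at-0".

G3 stuck-at-0

Fault-free values for test 1 (in0=0, in1=0, in2=1, in3=0): G1=0, G2=1, G3=1, G4=1, G5=1, G6=1, G7=1, G8=1, G9=1, G10=0, G11=0, G12=1, giving Y1=0, Y2=1. Observed Y1=0, Y2=0.
Test 1: faults giving observed Y1=0, Y2=0 are {G2 stuck-at-0, G3 stuck-at-0, G4 stuck-at-0, G5 stuck-at-0, G6 stuck-at-0, G12 stuck-at-0}.
Test 2 (in0=0, in1=1, in2=1, in3=0): fault-free G1=0, G2=1, G3=1, G4=1, G5=1, G6=1, G7=1, G8=0, G9=0, G10=1, G11=0, G12=0 → Y1=1, Y2=0; observed Y1=1, Y2=0. Eliminates G4 stuck-at-0, G5 stuck-at-0, G6 stuck-at-0.
Test 3 (in0=1, in1=1, in2=0, in3=0): fault-free G1=0, G2=0, G3=0, G4=1, G5=0, G6=1, G7=1, G8=0, G9=1, G10=0, G11=0, G12=1 → Y1=0, Y2=1; observed Y1=0, Y2=1. Eliminates G12 stuck-at-0.
Test 4 (in0=0, in1=0, in2=1, in3=1): fault-free G1=0, G2=1, G3=0, G4=0, G5=0, G6=0, G7=0, G8=0, G9=0, G10=0, G11=0, G12=0 → Y1=0, Y2=0; observed Y1=0, Y2=0. Eliminates G2 stuck-at-0.
Only G3 stuck-at-0 is consistent with every test.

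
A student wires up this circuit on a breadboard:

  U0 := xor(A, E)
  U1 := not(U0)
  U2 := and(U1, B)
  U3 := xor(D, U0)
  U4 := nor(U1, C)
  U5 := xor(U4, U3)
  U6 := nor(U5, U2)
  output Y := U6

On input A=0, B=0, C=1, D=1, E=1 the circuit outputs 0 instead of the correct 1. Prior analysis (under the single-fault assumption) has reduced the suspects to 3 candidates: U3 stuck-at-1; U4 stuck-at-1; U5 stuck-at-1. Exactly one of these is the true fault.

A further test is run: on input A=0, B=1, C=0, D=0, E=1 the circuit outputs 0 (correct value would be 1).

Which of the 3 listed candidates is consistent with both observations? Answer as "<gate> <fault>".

U5 stuck-at-1

Evaluate each candidate on input A=0, B=1, C=0, D=0, E=1:
  U3 stuck-at-1: U0=1, U1=0, U2=0, U3=1 [stuck-at-1], U4=1, U5=0, U6=1 → 1 — eliminated
  U4 stuck-at-1: U0=1, U1=0, U2=0, U3=1, U4=1 [stuck-at-1], U5=0, U6=1 → 1 — eliminated
  U5 stuck-at-1: U0=1, U1=0, U2=0, U3=1, U4=1, U5=1 [stuck-at-1], U6=0 → 0 — matches
Only U5 stuck-at-1 reproduces the observed 0.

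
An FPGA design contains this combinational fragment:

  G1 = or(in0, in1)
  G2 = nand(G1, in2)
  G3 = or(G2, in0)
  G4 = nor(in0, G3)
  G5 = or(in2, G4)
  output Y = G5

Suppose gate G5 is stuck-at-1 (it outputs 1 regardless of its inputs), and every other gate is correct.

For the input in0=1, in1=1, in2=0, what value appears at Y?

Propagate with G5 forced: G1=1, G2=1, G3=1, G4=0, G5=1 [stuck-at-1].
So Y = 1. (Without the fault it would be 0.)

1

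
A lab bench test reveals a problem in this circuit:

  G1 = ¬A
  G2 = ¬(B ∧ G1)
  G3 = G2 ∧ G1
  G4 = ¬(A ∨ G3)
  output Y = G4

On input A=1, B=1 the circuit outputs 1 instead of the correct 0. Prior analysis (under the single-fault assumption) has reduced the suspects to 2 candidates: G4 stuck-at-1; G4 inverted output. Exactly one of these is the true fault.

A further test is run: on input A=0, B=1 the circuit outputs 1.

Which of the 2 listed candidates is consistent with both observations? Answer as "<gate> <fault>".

Evaluate each candidate on input A=0, B=1:
  G4 stuck-at-1: G1=1, G2=0, G3=0, G4=1 [stuck-at-1] → 1 — matches
  G4 inverted output: G1=1, G2=0, G3=0, G4=0 [inverted output] → 0 — eliminated
Only G4 stuck-at-1 reproduces the observed 1.

G4 stuck-at-1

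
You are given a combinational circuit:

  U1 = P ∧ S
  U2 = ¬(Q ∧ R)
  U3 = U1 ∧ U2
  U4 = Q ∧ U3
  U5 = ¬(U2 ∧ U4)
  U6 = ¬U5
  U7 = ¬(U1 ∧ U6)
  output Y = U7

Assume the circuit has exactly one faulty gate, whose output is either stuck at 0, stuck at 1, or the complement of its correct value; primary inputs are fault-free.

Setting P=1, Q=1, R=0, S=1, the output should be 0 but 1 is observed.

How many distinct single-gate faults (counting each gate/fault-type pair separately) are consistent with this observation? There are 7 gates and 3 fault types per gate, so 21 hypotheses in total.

14

Fault-free: U1=1, U2=1, U3=1, U4=1, U5=0, U6=1, U7=0 → 0. Observed 1.
  U1: stuck-at-0, inverted output ✓; others ✗
  U2: stuck-at-0, inverted output ✓; others ✗
  U3: stuck-at-0, inverted output ✓; others ✗
  U4: stuck-at-0, inverted output ✓; others ✗
  U5: stuck-at-1, inverted output ✓; others ✗
  U6: stuck-at-0, inverted output ✓; others ✗
  U7: stuck-at-1, inverted output ✓; others ✗
Consistent faults: {U1 stuck-at-0, U1 inverted output, U2 stuck-at-0, U2 inverted output, U3 stuck-at-0, U3 inverted output, U4 stuck-at-0, U4 inverted output, U5 stuck-at-1, U5 inverted output, U6 stuck-at-0, U6 inverted output, U7 stuck-at-1, U7 inverted output} — 14 in all.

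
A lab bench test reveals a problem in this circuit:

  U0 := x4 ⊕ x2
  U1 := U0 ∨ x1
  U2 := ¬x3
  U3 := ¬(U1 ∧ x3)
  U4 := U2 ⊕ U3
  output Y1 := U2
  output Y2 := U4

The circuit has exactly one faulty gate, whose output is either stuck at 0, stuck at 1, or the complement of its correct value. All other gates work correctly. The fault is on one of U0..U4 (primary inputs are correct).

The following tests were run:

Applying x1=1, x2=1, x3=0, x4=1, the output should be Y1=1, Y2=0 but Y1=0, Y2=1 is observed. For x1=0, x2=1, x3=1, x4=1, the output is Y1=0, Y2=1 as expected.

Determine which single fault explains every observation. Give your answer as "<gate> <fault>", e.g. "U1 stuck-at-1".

Fault-free values for test 1 (x1=1, x2=1, x3=0, x4=1): U0=0, U1=1, U2=1, U3=1, U4=0, giving Y1=1, Y2=0. Observed Y1=0, Y2=1.
Test 1: faults giving observed Y1=0, Y2=1 are {U2 stuck-at-0, U2 inverted output}.
Test 2 (x1=0, x2=1, x3=1, x4=1): fault-free U0=0, U1=0, U2=0, U3=1, U4=1 → Y1=0, Y2=1; observed Y1=0, Y2=1. Eliminates U2 inverted output.
Only U2 stuck-at-0 is consistent with every test.

U2 stuck-at-0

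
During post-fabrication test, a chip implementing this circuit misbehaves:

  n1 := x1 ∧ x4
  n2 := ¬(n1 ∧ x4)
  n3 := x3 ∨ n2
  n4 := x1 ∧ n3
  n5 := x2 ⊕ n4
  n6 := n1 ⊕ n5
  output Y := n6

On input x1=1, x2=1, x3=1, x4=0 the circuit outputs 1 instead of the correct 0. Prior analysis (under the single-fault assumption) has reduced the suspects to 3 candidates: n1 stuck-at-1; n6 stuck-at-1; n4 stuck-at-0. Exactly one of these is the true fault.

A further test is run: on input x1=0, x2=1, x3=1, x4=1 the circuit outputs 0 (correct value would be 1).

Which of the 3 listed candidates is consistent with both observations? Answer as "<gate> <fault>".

Evaluate each candidate on input x1=0, x2=1, x3=1, x4=1:
  n1 stuck-at-1: n1=1 [stuck-at-1], n2=0, n3=1, n4=0, n5=1, n6=0 → 0 — matches
  n6 stuck-at-1: n1=0, n2=1, n3=1, n4=0, n5=1, n6=1 [stuck-at-1] → 1 — eliminated
  n4 stuck-at-0: n1=0, n2=1, n3=1, n4=0 [stuck-at-0], n5=1, n6=1 → 1 — eliminated
Only n1 stuck-at-1 reproduces the observed 0.

n1 stuck-at-1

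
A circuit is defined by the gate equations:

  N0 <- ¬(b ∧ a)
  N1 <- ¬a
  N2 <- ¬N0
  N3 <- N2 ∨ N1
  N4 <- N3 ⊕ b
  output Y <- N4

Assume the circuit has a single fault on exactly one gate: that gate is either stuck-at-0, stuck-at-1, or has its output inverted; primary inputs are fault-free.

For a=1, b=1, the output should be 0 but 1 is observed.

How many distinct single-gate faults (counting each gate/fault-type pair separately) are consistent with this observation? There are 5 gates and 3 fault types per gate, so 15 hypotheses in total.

Fault-free: N0=0, N1=0, N2=1, N3=1, N4=0 → 0. Observed 1.
  N0: stuck-at-1, inverted output ✓; others ✗
  N1: none of the 3 fault types match ✗
  N2: stuck-at-0, inverted output ✓; others ✗
  N3: stuck-at-0, inverted output ✓; others ✗
  N4: stuck-at-1, inverted output ✓; others ✗
Consistent faults: {N0 stuck-at-1, N0 inverted output, N2 stuck-at-0, N2 inverted output, N3 stuck-at-0, N3 inverted output, N4 stuck-at-1, N4 inverted output} — 8 in all.

8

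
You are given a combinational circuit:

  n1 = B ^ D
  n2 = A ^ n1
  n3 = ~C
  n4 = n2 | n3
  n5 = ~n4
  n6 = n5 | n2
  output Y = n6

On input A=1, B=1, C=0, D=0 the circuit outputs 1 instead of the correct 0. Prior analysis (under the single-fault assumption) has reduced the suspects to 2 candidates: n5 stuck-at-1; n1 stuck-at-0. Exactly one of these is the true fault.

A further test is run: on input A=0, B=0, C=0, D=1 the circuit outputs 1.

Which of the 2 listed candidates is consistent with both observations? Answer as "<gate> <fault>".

n5 stuck-at-1

Evaluate each candidate on input A=0, B=0, C=0, D=1:
  n5 stuck-at-1: n1=1, n2=1, n3=1, n4=1, n5=1 [stuck-at-1], n6=1 → 1 — matches
  n1 stuck-at-0: n1=0 [stuck-at-0], n2=0, n3=1, n4=1, n5=0, n6=0 → 0 — eliminated
Only n5 stuck-at-1 reproduces the observed 1.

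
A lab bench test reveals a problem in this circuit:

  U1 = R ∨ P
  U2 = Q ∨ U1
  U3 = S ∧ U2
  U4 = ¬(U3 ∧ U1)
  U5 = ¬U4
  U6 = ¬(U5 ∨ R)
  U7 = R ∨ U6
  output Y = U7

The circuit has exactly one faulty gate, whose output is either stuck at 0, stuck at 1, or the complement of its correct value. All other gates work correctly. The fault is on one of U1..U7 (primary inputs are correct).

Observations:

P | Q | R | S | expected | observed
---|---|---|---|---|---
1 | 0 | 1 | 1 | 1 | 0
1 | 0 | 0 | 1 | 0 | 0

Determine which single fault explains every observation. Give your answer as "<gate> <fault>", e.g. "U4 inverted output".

U7 stuck-at-0

Fault-free values for test 1 (P=1, Q=0, R=1, S=1): U1=1, U2=1, U3=1, U4=0, U5=1, U6=0, U7=1, giving Y=1. Observed 0.
Test 1: faults giving observed 0 are {U7 stuck-at-0, U7 inverted output}.
Test 2 (P=1, Q=0, R=0, S=1): fault-free U1=1, U2=1, U3=1, U4=0, U5=1, U6=0, U7=0 → 0; observed 0. Eliminates U7 inverted output.
Only U7 stuck-at-0 is consistent with every test.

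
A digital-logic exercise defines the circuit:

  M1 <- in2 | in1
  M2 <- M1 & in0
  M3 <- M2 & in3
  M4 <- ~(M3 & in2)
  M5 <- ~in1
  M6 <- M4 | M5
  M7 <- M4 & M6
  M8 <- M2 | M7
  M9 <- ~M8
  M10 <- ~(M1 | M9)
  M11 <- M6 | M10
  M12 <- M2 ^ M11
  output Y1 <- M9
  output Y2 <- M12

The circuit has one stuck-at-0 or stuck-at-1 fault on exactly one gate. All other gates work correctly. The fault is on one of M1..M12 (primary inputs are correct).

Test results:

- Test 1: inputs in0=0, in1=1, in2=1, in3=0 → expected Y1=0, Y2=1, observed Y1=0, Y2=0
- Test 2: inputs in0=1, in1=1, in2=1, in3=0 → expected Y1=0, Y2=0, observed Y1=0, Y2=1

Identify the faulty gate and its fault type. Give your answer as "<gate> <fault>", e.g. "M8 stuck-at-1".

M11 stuck-at-0

Fault-free values for test 1 (in0=0, in1=1, in2=1, in3=0): M1=1, M2=0, M3=0, M4=1, M5=0, M6=1, M7=1, M8=1, M9=0, M10=0, M11=1, M12=1, giving Y1=0, Y2=1. Observed Y1=0, Y2=0.
Test 1: faults giving observed Y1=0, Y2=0 are {M2 stuck-at-1, M11 stuck-at-0, M12 stuck-at-0}.
Test 2 (in0=1, in1=1, in2=1, in3=0): fault-free M1=1, M2=1, M3=0, M4=1, M5=0, M6=1, M7=1, M8=1, M9=0, M10=0, M11=1, M12=0 → Y1=0, Y2=0; observed Y1=0, Y2=1. Eliminates M2 stuck-at-1, M12 stuck-at-0.
Only M11 stuck-at-0 is consistent with every test.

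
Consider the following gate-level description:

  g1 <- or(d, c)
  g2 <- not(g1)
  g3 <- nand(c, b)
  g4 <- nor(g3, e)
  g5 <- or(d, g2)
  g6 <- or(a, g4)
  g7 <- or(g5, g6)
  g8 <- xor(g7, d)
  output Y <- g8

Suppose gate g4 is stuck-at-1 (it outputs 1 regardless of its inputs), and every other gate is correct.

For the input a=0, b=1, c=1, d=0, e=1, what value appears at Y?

Propagate with g4 forced: g1=1, g2=0, g3=0, g4=1 [stuck-at-1], g5=0, g6=1, g7=1, g8=1.
So Y = 1. (Without the fault it would be 0.)

1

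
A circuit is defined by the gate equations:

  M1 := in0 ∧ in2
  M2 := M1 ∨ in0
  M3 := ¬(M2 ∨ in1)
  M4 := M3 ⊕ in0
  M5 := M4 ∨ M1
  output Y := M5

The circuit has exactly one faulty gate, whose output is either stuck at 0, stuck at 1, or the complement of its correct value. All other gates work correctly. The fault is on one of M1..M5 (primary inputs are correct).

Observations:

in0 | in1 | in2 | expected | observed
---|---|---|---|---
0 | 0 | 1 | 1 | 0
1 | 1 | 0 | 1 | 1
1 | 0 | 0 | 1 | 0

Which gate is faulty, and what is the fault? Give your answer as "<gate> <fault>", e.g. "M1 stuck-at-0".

M2 inverted output

Fault-free values for test 1 (in0=0, in1=0, in2=1): M1=0, M2=0, M3=1, M4=1, M5=1, giving Y=1. Observed 0.
Test 1: faults giving observed 0 are {M2 stuck-at-1, M2 inverted output, M3 stuck-at-0, M3 inverted output, M4 stuck-at-0, M4 inverted output, M5 stuck-at-0, M5 inverted output}.
Test 2 (in0=1, in1=1, in2=0): fault-free M1=0, M2=1, M3=0, M4=1, M5=1 → 1; observed 1. Eliminates M3 inverted output, M4 stuck-at-0, M4 inverted output, M5 stuck-at-0, M5 inverted output.
Test 3 (in0=1, in1=0, in2=0): fault-free M1=0, M2=1, M3=0, M4=1, M5=1 → 1; observed 0. Eliminates M2 stuck-at-1, M3 stuck-at-0.
Only M2 inverted output is consistent with every test.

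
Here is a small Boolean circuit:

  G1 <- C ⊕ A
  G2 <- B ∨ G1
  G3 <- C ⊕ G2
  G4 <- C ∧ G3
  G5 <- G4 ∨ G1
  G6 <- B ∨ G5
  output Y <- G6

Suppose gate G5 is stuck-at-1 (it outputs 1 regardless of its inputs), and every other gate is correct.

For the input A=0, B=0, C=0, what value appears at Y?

Propagate with G5 forced: G1=0, G2=0, G3=0, G4=0, G5=1 [stuck-at-1], G6=1.
So Y = 1. (Without the fault it would be 0.)

1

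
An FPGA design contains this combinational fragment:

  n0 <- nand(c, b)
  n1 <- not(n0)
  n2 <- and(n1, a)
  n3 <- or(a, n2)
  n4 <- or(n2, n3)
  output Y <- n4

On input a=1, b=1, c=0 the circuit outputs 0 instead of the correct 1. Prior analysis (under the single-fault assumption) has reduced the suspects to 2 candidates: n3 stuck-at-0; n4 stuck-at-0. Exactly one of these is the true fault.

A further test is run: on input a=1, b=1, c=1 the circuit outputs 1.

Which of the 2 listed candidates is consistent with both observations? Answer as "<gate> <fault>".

n3 stuck-at-0

Evaluate each candidate on input a=1, b=1, c=1:
  n3 stuck-at-0: n0=0, n1=1, n2=1, n3=0 [stuck-at-0], n4=1 → 1 — matches
  n4 stuck-at-0: n0=0, n1=1, n2=1, n3=1, n4=0 [stuck-at-0] → 0 — eliminated
Only n3 stuck-at-0 reproduces the observed 1.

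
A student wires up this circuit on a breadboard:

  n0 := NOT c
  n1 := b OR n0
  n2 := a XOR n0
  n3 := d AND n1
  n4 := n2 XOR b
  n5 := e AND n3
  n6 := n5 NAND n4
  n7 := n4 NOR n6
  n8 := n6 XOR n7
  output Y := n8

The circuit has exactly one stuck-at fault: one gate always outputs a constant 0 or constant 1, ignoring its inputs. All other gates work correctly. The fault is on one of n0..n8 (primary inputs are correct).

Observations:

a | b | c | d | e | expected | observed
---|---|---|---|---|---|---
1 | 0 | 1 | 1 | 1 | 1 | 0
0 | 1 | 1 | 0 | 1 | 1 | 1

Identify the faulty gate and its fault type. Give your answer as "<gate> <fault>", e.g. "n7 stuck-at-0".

n1 stuck-at-1

Fault-free values for test 1 (a=1, b=0, c=1, d=1, e=1): n0=0, n1=0, n2=1, n3=0, n4=1, n5=0, n6=1, n7=0, n8=1, giving Y=1. Observed 0.
Test 1: faults giving observed 0 are {n1 stuck-at-1, n3 stuck-at-1, n5 stuck-at-1, n6 stuck-at-0, n7 stuck-at-1, n8 stuck-at-0}.
Test 2 (a=0, b=1, c=1, d=0, e=1): fault-free n0=0, n1=1, n2=0, n3=0, n4=1, n5=0, n6=1, n7=0, n8=1 → 1; observed 1. Eliminates n3 stuck-at-1, n5 stuck-at-1, n6 stuck-at-0, n7 stuck-at-1, n8 stuck-at-0.
Only n1 stuck-at-1 is consistent with every test.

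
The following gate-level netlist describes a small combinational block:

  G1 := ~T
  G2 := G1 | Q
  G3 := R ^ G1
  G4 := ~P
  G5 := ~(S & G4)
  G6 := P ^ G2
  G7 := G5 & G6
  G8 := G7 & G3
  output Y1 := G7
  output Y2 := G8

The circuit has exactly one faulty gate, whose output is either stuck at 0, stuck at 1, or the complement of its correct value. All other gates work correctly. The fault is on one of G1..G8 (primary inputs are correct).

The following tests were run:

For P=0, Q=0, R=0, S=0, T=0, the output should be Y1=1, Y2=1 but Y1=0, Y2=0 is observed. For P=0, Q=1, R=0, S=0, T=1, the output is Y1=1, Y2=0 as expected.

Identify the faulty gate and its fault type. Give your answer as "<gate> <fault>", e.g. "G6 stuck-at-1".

Fault-free values for test 1 (P=0, Q=0, R=0, S=0, T=0): G1=1, G2=1, G3=1, G4=1, G5=1, G6=1, G7=1, G8=1, giving Y1=1, Y2=1. Observed Y1=0, Y2=0.
Test 1: faults giving observed Y1=0, Y2=0 are {G1 stuck-at-0, G1 inverted output, G2 stuck-at-0, G2 inverted output, G5 stuck-at-0, G5 inverted output, G6 stuck-at-0, G6 inverted output, G7 stuck-at-0, G7 inverted output}.
Test 2 (P=0, Q=1, R=0, S=0, T=1): fault-free G1=0, G2=1, G3=0, G4=1, G5=1, G6=1, G7=1, G8=0 → Y1=1, Y2=0; observed Y1=1, Y2=0. Eliminates G1 inverted output, G2 stuck-at-0, G2 inverted output, G5 stuck-at-0, G5 inverted output, G6 stuck-at-0, G6 inverted output, G7 stuck-at-0, G7 inverted output.
Only G1 stuck-at-0 is consistent with every test.

G1 stuck-at-0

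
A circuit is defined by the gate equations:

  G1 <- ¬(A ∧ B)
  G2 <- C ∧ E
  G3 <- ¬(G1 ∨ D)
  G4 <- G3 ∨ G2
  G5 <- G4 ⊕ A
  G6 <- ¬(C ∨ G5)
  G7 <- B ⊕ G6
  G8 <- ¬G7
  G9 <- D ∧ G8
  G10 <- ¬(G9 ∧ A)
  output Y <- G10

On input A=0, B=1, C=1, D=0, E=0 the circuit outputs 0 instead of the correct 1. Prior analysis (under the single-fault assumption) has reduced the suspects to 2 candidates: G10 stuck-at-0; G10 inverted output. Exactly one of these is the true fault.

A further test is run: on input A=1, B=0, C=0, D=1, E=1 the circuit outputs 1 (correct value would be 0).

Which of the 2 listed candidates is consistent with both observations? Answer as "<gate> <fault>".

G10 inverted output

Evaluate each candidate on input A=1, B=0, C=0, D=1, E=1:
  G10 stuck-at-0: G1=1, G2=0, G3=0, G4=0, G5=1, G6=0, G7=0, G8=1, G9=1, G10=0 [stuck-at-0] → 0 — eliminated
  G10 inverted output: G1=1, G2=0, G3=0, G4=0, G5=1, G6=0, G7=0, G8=1, G9=1, G10=1 [inverted output] → 1 — matches
Only G10 inverted output reproduces the observed 1.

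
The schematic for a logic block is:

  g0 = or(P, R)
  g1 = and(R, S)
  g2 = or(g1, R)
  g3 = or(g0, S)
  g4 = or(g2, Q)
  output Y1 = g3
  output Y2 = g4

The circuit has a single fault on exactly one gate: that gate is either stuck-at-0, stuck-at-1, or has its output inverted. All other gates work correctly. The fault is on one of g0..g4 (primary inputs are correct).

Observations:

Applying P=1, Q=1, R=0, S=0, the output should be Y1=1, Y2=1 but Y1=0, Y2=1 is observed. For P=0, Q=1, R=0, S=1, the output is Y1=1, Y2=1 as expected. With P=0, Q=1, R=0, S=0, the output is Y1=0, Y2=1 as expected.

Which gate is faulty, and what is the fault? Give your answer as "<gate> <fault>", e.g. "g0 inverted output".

Fault-free values for test 1 (P=1, Q=1, R=0, S=0): g0=1, g1=0, g2=0, g3=1, g4=1, giving Y1=1, Y2=1. Observed Y1=0, Y2=1.
Test 1: faults giving observed Y1=0, Y2=1 are {g0 stuck-at-0, g0 inverted output, g3 stuck-at-0, g3 inverted output}.
Test 2 (P=0, Q=1, R=0, S=1): fault-free g0=0, g1=0, g2=0, g3=1, g4=1 → Y1=1, Y2=1; observed Y1=1, Y2=1. Eliminates g3 stuck-at-0, g3 inverted output.
Test 3 (P=0, Q=1, R=0, S=0): fault-free g0=0, g1=0, g2=0, g3=0, g4=1 → Y1=0, Y2=1; observed Y1=0, Y2=1. Eliminates g0 inverted output.
Only g0 stuck-at-0 is consistent with every test.

g0 stuck-at-0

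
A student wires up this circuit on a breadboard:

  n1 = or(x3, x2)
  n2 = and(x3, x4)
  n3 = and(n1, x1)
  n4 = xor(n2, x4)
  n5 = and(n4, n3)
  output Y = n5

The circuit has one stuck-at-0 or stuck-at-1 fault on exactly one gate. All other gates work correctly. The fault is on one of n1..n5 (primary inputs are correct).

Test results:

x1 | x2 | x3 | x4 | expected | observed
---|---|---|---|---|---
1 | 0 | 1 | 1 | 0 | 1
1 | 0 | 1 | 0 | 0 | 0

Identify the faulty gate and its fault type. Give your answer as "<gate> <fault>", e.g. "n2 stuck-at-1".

Fault-free values for test 1 (x1=1, x2=0, x3=1, x4=1): n1=1, n2=1, n3=1, n4=0, n5=0, giving Y=0. Observed 1.
Test 1: faults giving observed 1 are {n2 stuck-at-0, n4 stuck-at-1, n5 stuck-at-1}.
Test 2 (x1=1, x2=0, x3=1, x4=0): fault-free n1=1, n2=0, n3=1, n4=0, n5=0 → 0; observed 0. Eliminates n4 stuck-at-1, n5 stuck-at-1.
Only n2 stuck-at-0 is consistent with every test.

n2 stuck-at-0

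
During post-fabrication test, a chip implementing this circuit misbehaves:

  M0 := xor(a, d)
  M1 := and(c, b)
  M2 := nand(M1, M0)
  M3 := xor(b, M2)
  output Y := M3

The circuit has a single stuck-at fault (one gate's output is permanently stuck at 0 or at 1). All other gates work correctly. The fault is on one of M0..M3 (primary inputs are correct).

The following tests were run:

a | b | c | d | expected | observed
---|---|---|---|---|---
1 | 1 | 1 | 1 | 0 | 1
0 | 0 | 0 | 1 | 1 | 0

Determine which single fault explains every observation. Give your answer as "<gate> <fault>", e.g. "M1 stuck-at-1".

Fault-free values for test 1 (a=1, b=1, c=1, d=1): M0=0, M1=1, M2=1, M3=0, giving Y=0. Observed 1.
Test 1: faults giving observed 1 are {M0 stuck-at-1, M2 stuck-at-0, M3 stuck-at-1}.
Test 2 (a=0, b=0, c=0, d=1): fault-free M0=1, M1=0, M2=1, M3=1 → 1; observed 0. Eliminates M0 stuck-at-1, M3 stuck-at-1.
Only M2 stuck-at-0 is consistent with every test.

M2 stuck-at-0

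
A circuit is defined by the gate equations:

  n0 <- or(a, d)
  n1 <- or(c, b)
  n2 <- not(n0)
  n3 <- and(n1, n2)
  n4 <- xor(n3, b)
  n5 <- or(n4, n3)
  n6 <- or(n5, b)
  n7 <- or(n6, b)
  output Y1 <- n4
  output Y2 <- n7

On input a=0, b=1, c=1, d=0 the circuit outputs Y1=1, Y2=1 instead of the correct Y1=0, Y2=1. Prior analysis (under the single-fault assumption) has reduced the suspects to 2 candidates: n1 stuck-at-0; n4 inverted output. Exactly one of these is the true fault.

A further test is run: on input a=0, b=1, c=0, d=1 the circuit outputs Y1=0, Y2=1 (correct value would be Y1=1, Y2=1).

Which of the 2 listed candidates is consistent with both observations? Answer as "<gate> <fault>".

Evaluate each candidate on input a=0, b=1, c=0, d=1:
  n1 stuck-at-0: n0=1, n1=0 [stuck-at-0], n2=0, n3=0, n4=1, n5=1, n6=1, n7=1 → Y1=1, Y2=1 — eliminated
  n4 inverted output: n0=1, n1=1, n2=0, n3=0, n4=0 [inverted output], n5=0, n6=1, n7=1 → Y1=0, Y2=1 — matches
Only n4 inverted output reproduces the observed Y1=0, Y2=1.

n4 inverted output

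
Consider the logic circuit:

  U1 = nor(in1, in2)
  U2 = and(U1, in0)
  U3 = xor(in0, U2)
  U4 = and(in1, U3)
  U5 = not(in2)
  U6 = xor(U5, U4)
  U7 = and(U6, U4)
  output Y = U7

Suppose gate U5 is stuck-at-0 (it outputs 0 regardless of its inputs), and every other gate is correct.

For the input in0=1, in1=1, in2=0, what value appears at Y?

Propagate with U5 forced: U1=0, U2=0, U3=1, U4=1, U5=0 [stuck-at-0], U6=1, U7=1.
So Y = 1. (Without the fault it would be 0.)

1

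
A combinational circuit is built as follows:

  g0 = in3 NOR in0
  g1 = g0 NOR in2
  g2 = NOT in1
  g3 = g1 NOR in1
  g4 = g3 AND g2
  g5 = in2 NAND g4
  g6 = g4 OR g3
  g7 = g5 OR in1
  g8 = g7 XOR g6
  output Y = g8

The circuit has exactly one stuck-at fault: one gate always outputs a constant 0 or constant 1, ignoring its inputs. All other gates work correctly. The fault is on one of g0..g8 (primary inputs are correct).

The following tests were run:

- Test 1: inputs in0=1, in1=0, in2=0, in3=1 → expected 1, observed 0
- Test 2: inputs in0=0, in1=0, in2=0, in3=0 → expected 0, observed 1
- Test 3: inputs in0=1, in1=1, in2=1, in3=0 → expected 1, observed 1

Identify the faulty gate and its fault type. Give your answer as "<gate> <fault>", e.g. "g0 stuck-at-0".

Fault-free values for test 1 (in0=1, in1=0, in2=0, in3=1): g0=0, g1=1, g2=1, g3=0, g4=0, g5=1, g6=0, g7=1, g8=1, giving Y=1. Observed 0.
Test 1: faults giving observed 0 are {g0 stuck-at-1, g1 stuck-at-0, g3 stuck-at-1, g4 stuck-at-1, g5 stuck-at-0, g6 stuck-at-1, g7 stuck-at-0, g8 stuck-at-0}.
Test 2 (in0=0, in1=0, in2=0, in3=0): fault-free g0=1, g1=0, g2=1, g3=1, g4=1, g5=1, g6=1, g7=1, g8=0 → 0; observed 1. Eliminates g0 stuck-at-1, g1 stuck-at-0, g3 stuck-at-1, g4 stuck-at-1, g6 stuck-at-1, g8 stuck-at-0.
Test 3 (in0=1, in1=1, in2=1, in3=0): fault-free g0=0, g1=0, g2=0, g3=0, g4=0, g5=1, g6=0, g7=1, g8=1 → 1; observed 1. Eliminates g7 stuck-at-0.
Only g5 stuck-at-0 is consistent with every test.

g5 stuck-at-0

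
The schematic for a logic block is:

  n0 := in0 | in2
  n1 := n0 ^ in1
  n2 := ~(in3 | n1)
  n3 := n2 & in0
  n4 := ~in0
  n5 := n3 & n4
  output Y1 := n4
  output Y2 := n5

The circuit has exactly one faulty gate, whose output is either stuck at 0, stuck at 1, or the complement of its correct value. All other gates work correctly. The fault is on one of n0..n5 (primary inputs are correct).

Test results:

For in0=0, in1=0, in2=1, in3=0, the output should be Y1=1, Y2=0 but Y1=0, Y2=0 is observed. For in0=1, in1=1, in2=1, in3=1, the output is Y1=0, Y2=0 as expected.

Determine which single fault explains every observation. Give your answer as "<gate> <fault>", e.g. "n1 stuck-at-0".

Fault-free values for test 1 (in0=0, in1=0, in2=1, in3=0): n0=1, n1=1, n2=0, n3=0, n4=1, n5=0, giving Y1=1, Y2=0. Observed Y1=0, Y2=0.
Test 1: faults giving observed Y1=0, Y2=0 are {n4 stuck-at-0, n4 inverted output}.
Test 2 (in0=1, in1=1, in2=1, in3=1): fault-free n0=1, n1=0, n2=0, n3=0, n4=0, n5=0 → Y1=0, Y2=0; observed Y1=0, Y2=0. Eliminates n4 inverted output.
Only n4 stuck-at-0 is consistent with every test.

n4 stuck-at-0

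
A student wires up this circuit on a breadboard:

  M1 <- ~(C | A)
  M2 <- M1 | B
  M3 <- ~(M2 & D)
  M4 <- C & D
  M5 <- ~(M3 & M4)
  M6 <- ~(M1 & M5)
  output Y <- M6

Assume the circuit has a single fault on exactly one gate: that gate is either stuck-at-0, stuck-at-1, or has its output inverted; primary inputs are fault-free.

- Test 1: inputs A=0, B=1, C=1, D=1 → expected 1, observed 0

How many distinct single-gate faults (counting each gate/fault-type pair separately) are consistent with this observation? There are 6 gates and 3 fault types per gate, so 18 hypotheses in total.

4

Fault-free: M1=0, M2=1, M3=0, M4=1, M5=1, M6=1 → 1. Observed 0.
  M1: stuck-at-1, inverted output ✓; others ✗
  M2: none of the 3 fault types match ✗
  M3: none of the 3 fault types match ✗
  M4: none of the 3 fault types match ✗
  M5: none of the 3 fault types match ✗
  M6: stuck-at-0, inverted output ✓; others ✗
Consistent faults: {M1 stuck-at-1, M1 inverted output, M6 stuck-at-0, M6 inverted output} — 4 in all.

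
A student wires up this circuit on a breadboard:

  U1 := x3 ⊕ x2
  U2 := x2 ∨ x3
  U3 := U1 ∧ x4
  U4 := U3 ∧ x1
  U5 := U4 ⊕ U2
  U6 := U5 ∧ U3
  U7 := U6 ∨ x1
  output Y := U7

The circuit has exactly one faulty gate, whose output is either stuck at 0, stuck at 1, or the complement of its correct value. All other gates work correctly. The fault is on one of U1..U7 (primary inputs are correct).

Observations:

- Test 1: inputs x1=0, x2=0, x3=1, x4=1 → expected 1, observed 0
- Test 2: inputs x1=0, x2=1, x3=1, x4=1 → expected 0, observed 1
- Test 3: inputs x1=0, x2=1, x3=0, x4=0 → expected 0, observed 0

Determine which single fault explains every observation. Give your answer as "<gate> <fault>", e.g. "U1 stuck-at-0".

U1 inverted output

Fault-free values for test 1 (x1=0, x2=0, x3=1, x4=1): U1=1, U2=1, U3=1, U4=0, U5=1, U6=1, U7=1, giving Y=1. Observed 0.
Test 1: faults giving observed 0 are {U1 stuck-at-0, U1 inverted output, U2 stuck-at-0, U2 inverted output, U3 stuck-at-0, U3 inverted output, U4 stuck-at-1, U4 inverted output, U5 stuck-at-0, U5 inverted output, U6 stuck-at-0, U6 inverted output, U7 stuck-at-0, U7 inverted output}.
Test 2 (x1=0, x2=1, x3=1, x4=1): fault-free U1=0, U2=1, U3=0, U4=0, U5=1, U6=0, U7=0 → 0; observed 1. Eliminates U1 stuck-at-0, U2 stuck-at-0, U2 inverted output, U3 stuck-at-0, U4 stuck-at-1, U4 inverted output, U5 stuck-at-0, U5 inverted output, U6 stuck-at-0, U7 stuck-at-0.
Test 3 (x1=0, x2=1, x3=0, x4=0): fault-free U1=1, U2=1, U3=0, U4=0, U5=1, U6=0, U7=0 → 0; observed 0. Eliminates U3 inverted output, U6 inverted output, U7 inverted output.
Only U1 inverted output is consistent with every test.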